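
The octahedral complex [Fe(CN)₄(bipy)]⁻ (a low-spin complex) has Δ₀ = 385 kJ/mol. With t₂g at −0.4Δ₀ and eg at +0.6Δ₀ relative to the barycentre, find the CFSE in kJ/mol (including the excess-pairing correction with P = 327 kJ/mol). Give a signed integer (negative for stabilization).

-116

Ligand charges: 4×(-1) from CN⁻ and 1×(+0) from bipy sum to -4; with overall charge -1, Fe is +3.
Group 8 minus oxidation state +3 gives a d⁵ configuration for Fe³⁺.
Configuration: t₂g⁵ eg⁰.
The orbital stabilization is -2.0Δ₀ = -2.0 × 385 = -770 kJ/mol.
Pairing penalty: 2 pairs vs 0 in the high-spin reference → 2 extra × P = 654 kJ/mol.
Overall CFSE = -770 + 654 = -116 kJ/mol.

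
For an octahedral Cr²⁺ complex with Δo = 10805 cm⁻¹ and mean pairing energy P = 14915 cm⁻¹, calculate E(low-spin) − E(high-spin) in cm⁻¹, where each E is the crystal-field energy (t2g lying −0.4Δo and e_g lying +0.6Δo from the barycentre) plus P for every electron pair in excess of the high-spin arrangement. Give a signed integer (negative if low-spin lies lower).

Cr²⁺: group 6, so d-count = 6 − 2 = 4.
High-spin: t2g^3 e_g^1, CFSE = -0.6Δo = -6483 cm⁻¹.
For low-spin the configuration is t2g^4 e_g^0: orbital energy -1.6 × 10805 = -17288 cm⁻¹, and 1 additional pair relative to high-spin adds 14915 cm⁻¹, giving -2373 cm⁻¹.
Thus E(LS) − E(HS) = 4110 cm⁻¹.

4110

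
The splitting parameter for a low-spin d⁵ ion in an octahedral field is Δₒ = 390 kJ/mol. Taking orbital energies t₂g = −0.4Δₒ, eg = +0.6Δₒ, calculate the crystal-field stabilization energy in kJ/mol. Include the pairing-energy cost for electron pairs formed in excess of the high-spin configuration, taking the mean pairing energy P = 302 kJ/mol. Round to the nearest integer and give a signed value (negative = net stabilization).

-176

Electron filling gives t₂g⁵ eg⁰.
Orbital CFSE = 5(-0.4) + 0(0.6) = -2.0Δₒ = -2.0 × 390 = -780 kJ/mol.
High-spin d⁵ would be t₂g³ eg² with 0 pairs; low-spin has 2, so 2 excess pairs cost +2P = +604 kJ/mol.
Overall CFSE = -780 + 604 = -176 kJ/mol.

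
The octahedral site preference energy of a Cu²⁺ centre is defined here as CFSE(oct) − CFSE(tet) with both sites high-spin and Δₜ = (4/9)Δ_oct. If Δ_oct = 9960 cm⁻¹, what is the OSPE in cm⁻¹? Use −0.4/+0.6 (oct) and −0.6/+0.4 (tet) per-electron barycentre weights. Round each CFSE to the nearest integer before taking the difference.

-4205

Cu is in group 11, so Cu²⁺ is d⁹ (11 − 2 = 9).
Octahedral (high-spin): t2g^6 e_g^3, CFSE = 6(−0.4) + 3(+0.6) = -0.6Δ_oct = -0.6 × 9960 = -5976 cm⁻¹.
Tetrahedral e^4 t2^5 gives -0.4Δₜ = -0.4 × (4/9) × 9960 = -1771 cm⁻¹.
Subtracting, OSPE = -5976 − (-1771) = -4205 cm⁻¹.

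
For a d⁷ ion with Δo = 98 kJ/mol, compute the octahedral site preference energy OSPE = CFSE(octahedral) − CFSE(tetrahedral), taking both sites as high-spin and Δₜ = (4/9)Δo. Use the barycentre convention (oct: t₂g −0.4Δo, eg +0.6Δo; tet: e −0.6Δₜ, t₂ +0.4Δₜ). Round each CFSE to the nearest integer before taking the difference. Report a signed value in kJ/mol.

-26

Octahedral (high-spin): t₂g⁵ eg², CFSE = 5(−0.4) + 2(+0.6) = -0.8Δo = -0.8 × 98 = -78 kJ/mol.
In a tetrahedral site the filling is e⁴ t₂³: CFSE(tet) = -1.2Δₜ = -1.2 × (4/9)(98) = -52 kJ/mol.
OSPE = CFSE(oct) − CFSE(tet) = -78 − (-52) = -26 kJ/mol.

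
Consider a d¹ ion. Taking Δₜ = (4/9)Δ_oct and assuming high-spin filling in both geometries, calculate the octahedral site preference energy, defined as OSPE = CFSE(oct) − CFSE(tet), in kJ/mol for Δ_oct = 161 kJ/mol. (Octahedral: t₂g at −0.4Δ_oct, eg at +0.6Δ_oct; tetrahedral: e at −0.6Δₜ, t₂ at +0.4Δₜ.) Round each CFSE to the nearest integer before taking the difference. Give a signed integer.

-21

Octahedral (high-spin): t₂g¹ eg⁰, CFSE = 1(−0.4) + 0(+0.6) = -0.4Δ_oct = -0.4 × 161 = -64 kJ/mol.
Tetrahedral: e¹ t₂⁰, CFSE = 1(−0.6) + 0(+0.4) = -0.6Δₜ = -0.6 × (4/9) × 161 = -43 kJ/mol.
OSPE = -64 − (-43) = -21 kJ/mol.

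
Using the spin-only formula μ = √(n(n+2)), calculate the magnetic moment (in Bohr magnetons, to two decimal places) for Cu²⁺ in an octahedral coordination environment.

1.73 Bohr magnetons

Cu sits in group 11; removing 2 electrons leaves Cu²⁺ with 11 − 2 = 9 d electrons.
Configuration: t₂g⁶ eg³ → 1 unpaired electron.
μ(spin-only) = √[1(1+2)] = √3 ≈ 1.73 Bohr magnetons.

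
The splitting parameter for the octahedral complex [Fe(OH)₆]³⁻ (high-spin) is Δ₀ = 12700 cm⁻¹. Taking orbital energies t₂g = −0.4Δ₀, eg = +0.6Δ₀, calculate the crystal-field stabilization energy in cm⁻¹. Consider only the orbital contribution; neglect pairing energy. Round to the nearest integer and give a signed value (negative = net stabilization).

Each OH⁻ contributes -1; 6 × (-1) = -6. With overall charge -3, Fe is in the +3 oxidation state.
Fe sits in group 8; removing 3 electrons leaves Fe³⁺ with 8 − 3 = 5 d electrons.
Configuration: t₂g³ eg².
CFSE(orbital) = 3×(-0.4Δ₀) + 2×(0.6Δ₀) = 0.0Δ₀; with Δ₀ = 12700 cm⁻¹ that is 0 cm⁻¹.

0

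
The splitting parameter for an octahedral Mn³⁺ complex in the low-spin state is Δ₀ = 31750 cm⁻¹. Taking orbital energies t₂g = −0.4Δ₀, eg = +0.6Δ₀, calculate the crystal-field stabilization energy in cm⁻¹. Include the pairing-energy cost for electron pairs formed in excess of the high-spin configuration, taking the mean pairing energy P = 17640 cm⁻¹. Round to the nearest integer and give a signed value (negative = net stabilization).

-33160

Mn is in group 7, so Mn³⁺ is d⁴ (7 − 3 = 4).
Configuration: t₂g⁴ eg⁰.
CFSE(orbital) = 4×(-0.4Δ₀) + 0×(0.6Δ₀) = -1.6Δ₀; with Δ₀ = 31750 cm⁻¹ that is -50800 cm⁻¹.
High-spin d⁴ would be t₂g³ eg¹ with 0 pairs; low-spin has 1, so 1 excess pair costs +1P = +17640 cm⁻¹.
Net CFSE = -50800 + 17640 = -33160 cm⁻¹.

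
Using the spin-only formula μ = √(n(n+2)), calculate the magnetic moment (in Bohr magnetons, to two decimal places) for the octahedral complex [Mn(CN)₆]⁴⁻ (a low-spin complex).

1.73 Bohr magnetons

Each CN⁻ contributes -1; 6 × (-1) = -6. With overall charge -4, Mn is in the +2 oxidation state.
Group 7 minus oxidation state +2 gives a d⁵ configuration for Mn²⁺.
Configuration: t2g^5 e_g^0 → 1 unpaired electron.
μ(spin-only) = √[1(1+2)] = √3 ≈ 1.73 Bohr magnetons.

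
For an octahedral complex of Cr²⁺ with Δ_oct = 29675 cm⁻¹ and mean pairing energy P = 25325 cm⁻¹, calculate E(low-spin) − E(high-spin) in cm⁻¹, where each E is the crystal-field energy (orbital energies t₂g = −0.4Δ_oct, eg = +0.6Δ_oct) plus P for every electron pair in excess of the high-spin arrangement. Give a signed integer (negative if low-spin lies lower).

Cr²⁺: group 6, so d-count = 6 − 2 = 4.
High-spin: t₂g³ eg¹, CFSE = -0.6Δ_oct = -17805 cm⁻¹.
Low-spin: t₂g⁴ eg⁰, orbital CFSE = -1.6Δ_oct = -47480 cm⁻¹; plus 1 excess pair × P = +25325 cm⁻¹; total -22155 cm⁻¹.
Thus E(LS) − E(HS) = -4350 cm⁻¹.

-4350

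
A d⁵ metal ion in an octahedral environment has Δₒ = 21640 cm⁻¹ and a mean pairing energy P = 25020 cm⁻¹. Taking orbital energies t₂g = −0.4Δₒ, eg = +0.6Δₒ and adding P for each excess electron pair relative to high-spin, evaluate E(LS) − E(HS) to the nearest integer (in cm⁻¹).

6760

High-spin d⁵ fills as t₂g³ eg² with CFSE 3(−0.4) + 2(+0.6) = 0.0Δₒ = 0 cm⁻¹.
Low-spin t₂g⁵ eg⁰ gives -2.0Δₒ = -43280 cm⁻¹, but forming 2 extra pairs costs 2P = 50040 cm⁻¹, so E(LS) = -43280 + 50040 = 6760 cm⁻¹.
The difference is 6760 − (0) = 6760 cm⁻¹, so high-spin lies lower.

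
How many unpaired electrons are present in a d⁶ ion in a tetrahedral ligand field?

4

With tetrahedral geometry the complex is necessarily high-spin.
Configuration: e^3 t2^3, giving 4 unpaired electrons.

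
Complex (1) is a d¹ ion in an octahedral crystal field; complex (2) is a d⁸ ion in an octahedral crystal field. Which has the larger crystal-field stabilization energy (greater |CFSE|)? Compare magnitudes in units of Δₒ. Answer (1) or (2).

(1): t₂g¹ eg⁰, CFSE = -0.4Δₒ.
(2): t₂g⁶ eg², CFSE = -1.2Δₒ.
So (2) has the larger |CFSE|.

(2)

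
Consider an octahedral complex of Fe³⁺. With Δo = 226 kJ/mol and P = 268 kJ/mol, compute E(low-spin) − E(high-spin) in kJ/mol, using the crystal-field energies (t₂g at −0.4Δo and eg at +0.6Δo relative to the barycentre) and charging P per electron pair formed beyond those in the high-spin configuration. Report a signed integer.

84

Fe sits in group 8; removing 3 electrons leaves Fe³⁺ with 8 − 3 = 5 d electrons.
High-spin d⁵ fills as t₂g³ eg² with CFSE 3(−0.4) + 2(+0.6) = 0.0Δo = 0 kJ/mol.
Low-spin t₂g⁵ eg⁰ gives -2.0Δo = -452 kJ/mol, but forming 2 extra pairs costs 2P = 536 kJ/mol, so E(LS) = -452 + 536 = 84 kJ/mol.
Thus E(LS) − E(HS) = 84 kJ/mol.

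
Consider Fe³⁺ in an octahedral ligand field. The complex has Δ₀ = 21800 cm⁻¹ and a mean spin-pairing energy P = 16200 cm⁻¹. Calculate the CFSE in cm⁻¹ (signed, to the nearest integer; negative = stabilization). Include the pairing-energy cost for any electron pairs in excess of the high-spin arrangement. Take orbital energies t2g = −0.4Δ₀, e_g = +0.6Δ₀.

-11200

Fe sits in group 8; removing 3 electrons leaves Fe³⁺ with 8 − 3 = 5 d electrons.
Δ₀ > P, so pairing is preferred: the ground state is low-spin.
Filling d⁵ accordingly: t2g^5 e_g^0.
Orbital CFSE = -2.0Δ₀ = -2.0 × 21800 = -43600 cm⁻¹.
Excess pairs vs high-spin: 2 − 0 = 2; pairing cost = +32400 cm⁻¹.
Net CFSE = -43600 + 32400 = -11200 cm⁻¹.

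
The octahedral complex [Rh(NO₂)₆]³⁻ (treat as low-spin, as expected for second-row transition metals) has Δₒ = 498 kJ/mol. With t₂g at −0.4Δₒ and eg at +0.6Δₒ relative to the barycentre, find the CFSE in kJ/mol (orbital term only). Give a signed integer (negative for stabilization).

-1195

Each NO₂⁻ contributes -1; 6 × (-1) = -6. With overall charge -3, Rh is in the +3 oxidation state.
Rh sits in group 9; removing 3 electrons leaves Rh³⁺ with 9 − 3 = 6 d electrons.
Configuration: t₂g⁶ eg⁰.
CFSE(orbital) = 6×(-0.4Δₒ) + 0×(0.6Δₒ) = -2.4Δₒ; with Δₒ = 498 kJ/mol that is -1195 kJ/mol.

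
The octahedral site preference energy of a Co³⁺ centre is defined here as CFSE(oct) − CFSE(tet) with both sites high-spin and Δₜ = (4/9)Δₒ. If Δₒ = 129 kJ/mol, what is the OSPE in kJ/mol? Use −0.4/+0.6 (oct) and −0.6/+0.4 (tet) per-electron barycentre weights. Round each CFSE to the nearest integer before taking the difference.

Co sits in group 9; removing 3 electrons leaves Co³⁺ with 9 − 3 = 6 d electrons.
In an octahedral site d⁶ (HS) is t2g^4 e_g^2, giving CFSE(oct) = -0.4Δₒ = -52 kJ/mol.
Tetrahedral: e^3 t2^3, CFSE = 3(−0.6) + 3(+0.4) = -0.6Δₜ = -0.6 × (4/9) × 129 = -34 kJ/mol.
OSPE = -52 − (-34) = -18 kJ/mol.

-18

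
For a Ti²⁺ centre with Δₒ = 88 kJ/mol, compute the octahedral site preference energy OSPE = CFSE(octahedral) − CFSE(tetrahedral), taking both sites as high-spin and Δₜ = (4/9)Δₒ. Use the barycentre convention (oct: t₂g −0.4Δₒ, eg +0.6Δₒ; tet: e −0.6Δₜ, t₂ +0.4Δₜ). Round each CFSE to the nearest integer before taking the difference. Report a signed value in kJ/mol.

Ti²⁺: group 4, so d-count = 4 − 2 = 2.
Octahedral high-spin t2g^2 e_g^0: CFSE = -0.8 × 88 = -70 kJ/mol.
In a tetrahedral site the filling is e^2 t2^0: CFSE(tet) = -1.2Δₜ = -1.2 × (4/9)(88) = -47 kJ/mol.
Subtracting, OSPE = -70 − (-47) = -23 kJ/mol.

-23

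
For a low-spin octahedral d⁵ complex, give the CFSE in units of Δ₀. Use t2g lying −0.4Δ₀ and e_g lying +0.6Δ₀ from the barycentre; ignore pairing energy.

Configuration: t2g^5 e_g^0.
CFSE = 5(-0.4Δ₀) + 0(0.6Δ₀) = -2.0Δ₀ + 0.0Δ₀ = -2.0Δ₀.

-2.0 Δ₀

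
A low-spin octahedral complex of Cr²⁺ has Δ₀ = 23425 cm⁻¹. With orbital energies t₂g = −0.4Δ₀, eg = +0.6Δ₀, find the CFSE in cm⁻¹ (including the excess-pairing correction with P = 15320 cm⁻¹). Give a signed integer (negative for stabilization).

Cr is in group 6, so Cr²⁺ is d⁴ (6 − 2 = 4).
The d⁴ electrons fill as t₂g⁴ eg⁰.
The orbital stabilization is -1.6Δ₀ = -1.6 × 23425 = -37480 cm⁻¹.
Relative to high-spin t₂g³ eg¹ (0 paired), the low-spin configuration has 1 additional pair, contributing +1 × 15320 = +15320 cm⁻¹.
Overall CFSE = -37480 + 15320 = -22160 cm⁻¹.

-22160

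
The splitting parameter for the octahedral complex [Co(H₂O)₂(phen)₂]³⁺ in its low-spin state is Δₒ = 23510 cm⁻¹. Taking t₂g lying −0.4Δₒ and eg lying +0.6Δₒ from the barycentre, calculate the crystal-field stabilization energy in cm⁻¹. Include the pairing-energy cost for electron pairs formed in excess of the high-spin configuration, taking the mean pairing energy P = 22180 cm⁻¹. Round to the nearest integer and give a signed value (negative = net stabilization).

-12064

Ligand charges: 2×(+0) from H₂O and 2×(+0) from phen sum to +0; with overall charge +3, Co is +3.
Co³⁺: group 9, so d-count = 9 − 3 = 6.
The d⁶ electrons fill as t₂g⁶ eg⁰.
CFSE(orbital) = 6×(-0.4Δₒ) + 0×(0.6Δₒ) = -2.4Δₒ; with Δₒ = 23510 cm⁻¹ that is -56424 cm⁻¹.
Relative to high-spin t₂g⁴ eg² (1 paired), the low-spin configuration has 2 additional pairs, contributing +2 × 22180 = +44360 cm⁻¹.
Overall CFSE = -56424 + 44360 = -12064 cm⁻¹.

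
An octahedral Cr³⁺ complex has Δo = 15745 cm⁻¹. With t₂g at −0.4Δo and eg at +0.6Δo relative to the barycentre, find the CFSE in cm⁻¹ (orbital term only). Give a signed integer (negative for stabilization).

-18894

Cr sits in group 6; removing 3 electrons leaves Cr³⁺ with 6 − 3 = 3 d electrons.
For octahedral d³ the high- and low-spin configurations coincide.
Electron filling gives t₂g³ eg⁰.
The orbital stabilization is -1.2Δo = -1.2 × 15745 = -18894 cm⁻¹.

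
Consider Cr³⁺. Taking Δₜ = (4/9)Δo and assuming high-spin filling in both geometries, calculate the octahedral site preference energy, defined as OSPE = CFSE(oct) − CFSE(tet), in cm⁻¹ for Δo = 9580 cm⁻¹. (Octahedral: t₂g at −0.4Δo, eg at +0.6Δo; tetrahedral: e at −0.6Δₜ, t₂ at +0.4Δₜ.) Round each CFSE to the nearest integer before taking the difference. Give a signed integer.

Cr is in group 6, so Cr³⁺ is d³ (6 − 3 = 3).
Octahedral (high-spin): t₂g³ eg⁰, CFSE = 3(−0.4) + 0(+0.6) = -1.2Δo = -1.2 × 9580 = -11496 cm⁻¹.
Tetrahedral e² t₂¹ gives -0.8Δₜ = -0.8 × (4/9) × 9580 = -3406 cm⁻¹.
OSPE = -11496 − (-3406) = -8090 cm⁻¹.

-8090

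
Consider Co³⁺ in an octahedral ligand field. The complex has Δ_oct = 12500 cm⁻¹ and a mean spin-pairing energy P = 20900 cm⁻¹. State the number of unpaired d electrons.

4

Co sits in group 9; removing 3 electrons leaves Co³⁺ with 9 − 3 = 6 d electrons.
With Δ_oct < P the complex is high-spin.
Configuration: t₂g⁴ eg².
Unpaired electrons: 4.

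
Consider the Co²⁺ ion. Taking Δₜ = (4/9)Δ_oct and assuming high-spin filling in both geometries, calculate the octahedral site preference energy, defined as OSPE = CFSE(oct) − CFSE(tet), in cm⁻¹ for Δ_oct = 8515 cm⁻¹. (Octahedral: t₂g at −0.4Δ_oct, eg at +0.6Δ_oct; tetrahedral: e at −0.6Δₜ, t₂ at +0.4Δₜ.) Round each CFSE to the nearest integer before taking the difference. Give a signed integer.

Group 9 minus oxidation state +2 gives a d⁷ configuration for Co²⁺.
Octahedral high-spin t2g^5 e_g^2: CFSE = -0.8 × 8515 = -6812 cm⁻¹.
Tetrahedral: e^4 t2^3, CFSE = 4(−0.6) + 3(+0.4) = -1.2Δₜ = -1.2 × (4/9) × 8515 = -4541 cm⁻¹.
OSPE = CFSE(oct) − CFSE(tet) = -6812 − (-4541) = -2271 cm⁻¹.

-2271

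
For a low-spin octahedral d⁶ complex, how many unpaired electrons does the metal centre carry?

Configuration: t2g^6 e_g^0, giving 0 unpaired electrons.

0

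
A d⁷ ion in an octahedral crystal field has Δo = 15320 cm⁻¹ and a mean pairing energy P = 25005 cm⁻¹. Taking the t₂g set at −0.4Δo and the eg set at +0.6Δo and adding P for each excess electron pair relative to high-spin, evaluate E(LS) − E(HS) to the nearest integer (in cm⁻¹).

9685

High-spin: t₂g⁵ eg², CFSE = -0.8Δo = -12256 cm⁻¹.
Low-spin: t₂g⁶ eg¹, orbital CFSE = -1.8Δo = -27576 cm⁻¹; plus 1 excess pair × P = +25005 cm⁻¹; total -2571 cm⁻¹.
The difference is -2571 − (-12256) = 9685 cm⁻¹, so high-spin lies lower.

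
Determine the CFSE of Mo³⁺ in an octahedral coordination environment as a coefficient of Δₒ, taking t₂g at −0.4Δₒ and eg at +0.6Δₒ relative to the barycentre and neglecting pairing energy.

Mo³⁺: group 6, so d-count = 6 − 3 = 3.
For octahedral d³ the high- and low-spin configurations coincide.
Configuration: t₂g³ eg⁰.
CFSE = 3(-0.4Δₒ) + 0(0.6Δₒ) = -1.2Δₒ + 0.0Δₒ = -1.2Δₒ.

-1.2 Δₒ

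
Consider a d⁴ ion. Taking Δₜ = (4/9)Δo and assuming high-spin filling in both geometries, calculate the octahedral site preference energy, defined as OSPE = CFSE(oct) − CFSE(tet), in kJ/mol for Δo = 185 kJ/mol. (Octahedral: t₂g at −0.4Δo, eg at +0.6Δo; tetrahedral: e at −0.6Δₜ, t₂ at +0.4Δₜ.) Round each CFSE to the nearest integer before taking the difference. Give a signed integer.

-78

In an octahedral site d⁴ (HS) is t2g^3 e_g^1, giving CFSE(oct) = -0.6Δo = -111 kJ/mol.
In a tetrahedral site the filling is e^2 t2^2: CFSE(tet) = -0.4Δₜ = -0.4 × (4/9)(185) = -33 kJ/mol.
Subtracting, OSPE = -111 − (-33) = -78 kJ/mol.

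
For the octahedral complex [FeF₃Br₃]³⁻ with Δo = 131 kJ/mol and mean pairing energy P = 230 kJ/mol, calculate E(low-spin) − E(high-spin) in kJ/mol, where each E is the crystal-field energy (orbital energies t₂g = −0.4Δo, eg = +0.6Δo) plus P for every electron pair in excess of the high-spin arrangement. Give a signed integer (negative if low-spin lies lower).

Ligand charges: 3×(-1) from F⁻ and 3×(-1) from Br⁻ sum to -6; with overall charge -3, Fe is +3.
Fe is in group 8, so Fe³⁺ is d⁵ (8 − 3 = 5).
High-spin: t₂g³ eg², CFSE = 0.0Δo = 0 kJ/mol.
For low-spin the configuration is t₂g⁵ eg⁰: orbital energy -2.0 × 131 = -262 kJ/mol, and 2 additional pairs relative to high-spin add 460 kJ/mol, giving 198 kJ/mol.
Thus E(LS) − E(HS) = 198 kJ/mol.

198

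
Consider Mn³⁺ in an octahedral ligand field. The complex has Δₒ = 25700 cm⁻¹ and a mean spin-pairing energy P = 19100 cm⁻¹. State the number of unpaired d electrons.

2

Mn is in group 7, so Mn³⁺ is d⁴ (7 − 3 = 4).
With Δₒ > P the complex is low-spin.
Configuration: t₂g⁴ eg⁰.
Unpaired electrons: 2.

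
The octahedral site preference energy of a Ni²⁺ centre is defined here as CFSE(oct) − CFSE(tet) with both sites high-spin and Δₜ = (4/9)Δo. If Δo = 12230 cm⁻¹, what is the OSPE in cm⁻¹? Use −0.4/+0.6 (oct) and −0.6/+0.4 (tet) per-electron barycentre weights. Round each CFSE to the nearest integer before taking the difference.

Ni sits in group 10; removing 2 electrons leaves Ni²⁺ with 10 − 2 = 8 d electrons.
In an octahedral site d⁸ (HS) is t₂g⁶ eg², giving CFSE(oct) = -1.2Δo = -14676 cm⁻¹.
Tetrahedral e⁴ t₂⁴ gives -0.8Δₜ = -0.8 × (4/9) × 12230 = -4348 cm⁻¹.
OSPE = -14676 − (-4348) = -10328 cm⁻¹.

-10328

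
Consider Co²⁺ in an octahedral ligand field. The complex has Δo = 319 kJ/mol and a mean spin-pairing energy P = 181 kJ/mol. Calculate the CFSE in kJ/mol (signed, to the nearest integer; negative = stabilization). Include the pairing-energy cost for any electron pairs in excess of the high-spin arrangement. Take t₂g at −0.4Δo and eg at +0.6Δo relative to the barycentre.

Co sits in group 9; removing 2 electrons leaves Co²⁺ with 9 − 2 = 7 d electrons.
Since Δo = 319 kJ/mol > P = 181 kJ/mol, the complex adopts the low-spin configuration.
That gives t₂g⁶ eg¹.
Orbital CFSE = -1.8Δo = -1.8 × 319 = -574 kJ/mol.
Excess pairs vs high-spin: 3 − 2 = 1; pairing cost = +181 kJ/mol.
Net CFSE = -574 + 181 = -393 kJ/mol.

-393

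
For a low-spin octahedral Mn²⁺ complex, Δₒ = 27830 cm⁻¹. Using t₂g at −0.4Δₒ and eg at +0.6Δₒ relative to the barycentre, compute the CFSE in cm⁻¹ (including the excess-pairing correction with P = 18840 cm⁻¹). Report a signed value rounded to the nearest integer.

-17980

Group 7 minus oxidation state +2 gives a d⁵ configuration for Mn²⁺.
Electron filling gives t₂g⁵ eg⁰.
Orbital CFSE = 5(-0.4) + 0(0.6) = -2.0Δₒ = -2.0 × 27830 = -55660 cm⁻¹.
High-spin d⁵ would be t₂g³ eg² with 0 pairs; low-spin has 2, so 2 excess pairs cost +2P = +37680 cm⁻¹.
Combining: -55660 + 37680 = -17980 cm⁻¹.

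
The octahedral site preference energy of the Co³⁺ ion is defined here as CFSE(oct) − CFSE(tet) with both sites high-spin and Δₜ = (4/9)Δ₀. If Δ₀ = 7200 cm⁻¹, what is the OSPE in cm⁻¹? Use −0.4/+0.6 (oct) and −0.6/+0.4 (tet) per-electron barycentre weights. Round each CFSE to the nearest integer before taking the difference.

-960

Co sits in group 9; removing 3 electrons leaves Co³⁺ with 9 − 3 = 6 d electrons.
In an octahedral site d⁶ (HS) is t2g^4 e_g^2, giving CFSE(oct) = -0.4Δ₀ = -2880 cm⁻¹.
Tetrahedral: e^3 t2^3, CFSE = 3(−0.6) + 3(+0.4) = -0.6Δₜ = -0.6 × (4/9) × 7200 = -1920 cm⁻¹.
OSPE = -2880 − (-1920) = -960 cm⁻¹.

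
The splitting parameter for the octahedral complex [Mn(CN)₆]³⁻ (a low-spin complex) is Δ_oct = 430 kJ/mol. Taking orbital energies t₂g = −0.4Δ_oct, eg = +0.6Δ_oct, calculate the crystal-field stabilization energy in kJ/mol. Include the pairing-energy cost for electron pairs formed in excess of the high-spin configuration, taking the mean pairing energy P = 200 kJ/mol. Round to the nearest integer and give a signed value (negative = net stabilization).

-488

Each CN⁻ contributes -1; 6 × (-1) = -6. With overall charge -3, Mn is in the +3 oxidation state.
Mn is in group 7, so Mn³⁺ is d⁴ (7 − 3 = 4).
Electron filling gives t₂g⁴ eg⁰.
CFSE(orbital) = 4×(-0.4Δ_oct) + 0×(0.6Δ_oct) = -1.6Δ_oct; with Δ_oct = 430 kJ/mol that is -688 kJ/mol.
High-spin d⁴ would be t₂g³ eg¹ with 0 pairs; low-spin has 1, so 1 excess pair costs +1P = +200 kJ/mol.
Net CFSE = -688 + 200 = -488 kJ/mol.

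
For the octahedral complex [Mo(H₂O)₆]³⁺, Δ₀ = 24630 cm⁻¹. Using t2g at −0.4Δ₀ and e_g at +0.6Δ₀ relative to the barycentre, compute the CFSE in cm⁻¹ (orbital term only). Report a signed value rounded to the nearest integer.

-29556

H₂O is neutral, so the +3 overall charge sits on Mo: oxidation state +3.
Group 6 minus oxidation state +3 gives a d³ configuration for Mo³⁺.
For octahedral d³ the high- and low-spin configurations coincide.
The d³ electrons fill as t2g^3 e_g^0.
The orbital stabilization is -1.2Δ₀ = -1.2 × 24630 = -29556 cm⁻¹.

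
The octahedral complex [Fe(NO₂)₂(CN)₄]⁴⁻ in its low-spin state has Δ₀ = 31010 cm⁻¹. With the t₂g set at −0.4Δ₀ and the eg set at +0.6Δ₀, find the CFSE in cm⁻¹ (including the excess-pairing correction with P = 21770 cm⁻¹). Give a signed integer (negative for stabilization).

Ligand charges: 2×(-1) from NO₂⁻ and 4×(-1) from CN⁻ sum to -6; with overall charge -4, Fe is +2.
Fe is in group 8, so Fe²⁺ is d⁶ (8 − 2 = 6).
Electron filling gives t₂g⁶ eg⁰.
The orbital stabilization is -2.4Δ₀ = -2.4 × 31010 = -74424 cm⁻¹.
High-spin d⁶ would be t₂g⁴ eg² with 1 pair; low-spin has 3, so 2 excess pairs cost +2P = +43540 cm⁻¹.
Overall CFSE = -74424 + 43540 = -30884 cm⁻¹.

-30884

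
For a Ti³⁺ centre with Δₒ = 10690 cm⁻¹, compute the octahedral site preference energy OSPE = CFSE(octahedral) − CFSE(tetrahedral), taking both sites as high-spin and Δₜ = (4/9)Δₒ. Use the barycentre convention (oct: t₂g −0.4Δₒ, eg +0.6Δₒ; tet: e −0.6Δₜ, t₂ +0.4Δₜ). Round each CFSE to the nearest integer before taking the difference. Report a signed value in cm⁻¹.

-1425

Ti³⁺: group 4, so d-count = 4 − 3 = 1.
Octahedral high-spin t₂g¹ eg⁰: CFSE = -0.4 × 10690 = -4276 cm⁻¹.
In a tetrahedral site the filling is e¹ t₂⁰: CFSE(tet) = -0.6Δₜ = -0.6 × (4/9)(10690) = -2851 cm⁻¹.
Subtracting, OSPE = -4276 − (-2851) = -1425 cm⁻¹.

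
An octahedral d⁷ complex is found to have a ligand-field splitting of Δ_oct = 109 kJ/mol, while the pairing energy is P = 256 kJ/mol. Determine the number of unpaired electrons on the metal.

3

Δ_oct < P, so pairing is avoided: the ground state is high-spin.
Configuration: t2g^5 e_g^2.
Unpaired electrons: 3.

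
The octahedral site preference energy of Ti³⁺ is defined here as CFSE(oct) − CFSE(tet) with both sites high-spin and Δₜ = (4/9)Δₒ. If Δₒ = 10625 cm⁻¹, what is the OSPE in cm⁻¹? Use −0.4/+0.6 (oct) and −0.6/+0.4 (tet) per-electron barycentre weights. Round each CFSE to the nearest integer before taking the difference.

Ti sits in group 4; removing 3 electrons leaves Ti³⁺ with 4 − 3 = 1 d electrons.
Octahedral (high-spin): t₂g¹ eg⁰, CFSE = 1(−0.4) + 0(+0.6) = -0.4Δₒ = -0.4 × 10625 = -4250 cm⁻¹.
Tetrahedral: e¹ t₂⁰, CFSE = 1(−0.6) + 0(+0.4) = -0.6Δₜ = -0.6 × (4/9) × 10625 = -2833 cm⁻¹.
OSPE = -4250 − (-2833) = -1417 cm⁻¹.

-1417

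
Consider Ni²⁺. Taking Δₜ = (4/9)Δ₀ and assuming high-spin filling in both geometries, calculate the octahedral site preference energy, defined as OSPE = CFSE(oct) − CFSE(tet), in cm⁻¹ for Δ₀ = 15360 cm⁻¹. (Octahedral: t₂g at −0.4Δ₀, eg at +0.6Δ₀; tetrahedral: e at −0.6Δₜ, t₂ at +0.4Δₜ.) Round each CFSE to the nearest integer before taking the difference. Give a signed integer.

Ni²⁺: group 10, so d-count = 10 − 2 = 8.
Octahedral high-spin t2g^6 e_g^2: CFSE = -1.2 × 15360 = -18432 cm⁻¹.
Tetrahedral e^4 t2^4 gives -0.8Δₜ = -0.8 × (4/9) × 15360 = -5461 cm⁻¹.
OSPE = -18432 − (-5461) = -12971 cm⁻¹.

-12971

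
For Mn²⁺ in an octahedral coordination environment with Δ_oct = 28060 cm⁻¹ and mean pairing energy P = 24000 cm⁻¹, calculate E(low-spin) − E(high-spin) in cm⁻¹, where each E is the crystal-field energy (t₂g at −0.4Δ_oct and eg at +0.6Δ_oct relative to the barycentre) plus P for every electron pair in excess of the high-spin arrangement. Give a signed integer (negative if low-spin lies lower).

Group 7 minus oxidation state +2 gives a d⁵ configuration for Mn²⁺.
High-spin: t₂g³ eg², CFSE = 0.0Δ_oct = 0 cm⁻¹.
Low-spin: t₂g⁵ eg⁰, orbital CFSE = -2.0Δ_oct = -56120 cm⁻¹; plus 2 excess pairs × P = +48000 cm⁻¹; total -8120 cm⁻¹.
E(LS) − E(HS) = -8120 − (0) = -8120 cm⁻¹.

-8120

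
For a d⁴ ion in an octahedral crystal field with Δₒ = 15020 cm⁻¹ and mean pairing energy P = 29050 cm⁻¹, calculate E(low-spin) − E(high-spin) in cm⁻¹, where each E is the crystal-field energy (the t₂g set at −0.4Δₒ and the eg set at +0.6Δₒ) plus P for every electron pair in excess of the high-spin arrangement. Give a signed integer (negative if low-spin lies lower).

High-spin d⁴ fills as t₂g³ eg¹ with CFSE 3(−0.4) + 1(+0.6) = -0.6Δₒ = -9012 cm⁻¹.
Low-spin: t₂g⁴ eg⁰, orbital CFSE = -1.6Δₒ = -24032 cm⁻¹; plus 1 excess pair × P = +29050 cm⁻¹; total 5018 cm⁻¹.
E(LS) − E(HS) = 5018 − (-9012) = 14030 cm⁻¹.

14030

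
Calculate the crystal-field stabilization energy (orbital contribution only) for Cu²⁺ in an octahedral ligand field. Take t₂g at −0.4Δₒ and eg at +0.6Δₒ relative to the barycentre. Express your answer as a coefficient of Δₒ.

-0.6 Δₒ

Group 11 minus oxidation state +2 gives a d⁹ configuration for Cu²⁺.
For octahedral d⁹ the high- and low-spin configurations coincide.
Configuration: t₂g⁶ eg³.
CFSE = 6(-0.4Δₒ) + 3(0.6Δₒ) = -2.4Δₒ + 1.8Δₒ = -0.6Δₒ.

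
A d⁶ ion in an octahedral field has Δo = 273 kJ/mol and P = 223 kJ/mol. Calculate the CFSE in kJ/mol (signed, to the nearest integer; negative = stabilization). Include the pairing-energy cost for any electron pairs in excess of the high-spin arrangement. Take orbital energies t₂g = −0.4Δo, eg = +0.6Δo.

Since Δo = 273 kJ/mol > P = 223 kJ/mol, the complex adopts the low-spin configuration.
Filling d⁶ accordingly: t₂g⁶ eg⁰.
Orbital CFSE = -2.4Δo = -2.4 × 273 = -655 kJ/mol.
Excess pairs vs high-spin: 3 − 1 = 2; pairing cost = +446 kJ/mol.
Net CFSE = -655 + 446 = -209 kJ/mol.

-209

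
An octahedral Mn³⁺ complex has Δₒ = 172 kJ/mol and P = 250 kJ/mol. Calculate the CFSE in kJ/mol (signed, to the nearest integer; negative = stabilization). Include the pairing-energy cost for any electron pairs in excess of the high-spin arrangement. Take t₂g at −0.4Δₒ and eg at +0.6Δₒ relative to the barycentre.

-103

Group 7 minus oxidation state +3 gives a d⁴ configuration for Mn³⁺.
Δₒ < P, so pairing is avoided: the ground state is high-spin.
Configuration: t₂g³ eg¹.
Orbital CFSE = -0.6Δₒ = -0.6 × 172 = -103 kJ/mol.
High-spin has no excess pairs, so no pairing correction applies.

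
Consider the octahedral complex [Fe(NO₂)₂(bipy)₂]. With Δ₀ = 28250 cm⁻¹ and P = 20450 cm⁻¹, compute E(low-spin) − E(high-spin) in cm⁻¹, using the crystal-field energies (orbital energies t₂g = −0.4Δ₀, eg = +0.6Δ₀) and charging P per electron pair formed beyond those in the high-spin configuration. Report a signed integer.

Ligand charges: 2×(-1) from NO₂⁻ and 2×(+0) from bipy sum to -2; with overall charge +0, Fe is +2.
Group 8 minus oxidation state +2 gives a d⁶ configuration for Fe²⁺.
High-spin: t₂g⁴ eg², CFSE = -0.4Δ₀ = -11300 cm⁻¹.
Low-spin: t₂g⁶ eg⁰, orbital CFSE = -2.4Δ₀ = -67800 cm⁻¹; plus 2 excess pairs × P = +40900 cm⁻¹; total -26900 cm⁻¹.
Thus E(LS) − E(HS) = -15600 cm⁻¹.

-15600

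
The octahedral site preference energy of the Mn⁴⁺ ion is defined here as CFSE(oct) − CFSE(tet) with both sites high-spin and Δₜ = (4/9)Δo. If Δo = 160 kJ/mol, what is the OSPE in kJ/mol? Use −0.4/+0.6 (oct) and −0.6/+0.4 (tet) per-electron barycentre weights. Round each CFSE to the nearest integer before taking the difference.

Mn is in group 7, so Mn⁴⁺ is d³ (7 − 4 = 3).
In an octahedral site d³ (HS) is t2g^3 e_g^0, giving CFSE(oct) = -1.2Δo = -192 kJ/mol.
Tetrahedral e^2 t2^1 gives -0.8Δₜ = -0.8 × (4/9) × 160 = -57 kJ/mol.
OSPE = -192 − (-57) = -135 kJ/mol.

-135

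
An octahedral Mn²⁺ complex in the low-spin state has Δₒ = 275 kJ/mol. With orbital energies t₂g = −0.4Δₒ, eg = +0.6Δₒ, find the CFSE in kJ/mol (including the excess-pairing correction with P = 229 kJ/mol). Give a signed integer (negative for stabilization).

Mn sits in group 7; removing 2 electrons leaves Mn²⁺ with 7 − 2 = 5 d electrons.
Configuration: t₂g⁵ eg⁰.
Orbital CFSE = 5(-0.4) + 0(0.6) = -2.0Δₒ = -2.0 × 275 = -550 kJ/mol.
Pairing penalty: 2 pairs vs 0 in the high-spin reference → 2 extra × P = 458 kJ/mol.
Combining: -550 + 458 = -92 kJ/mol.

-92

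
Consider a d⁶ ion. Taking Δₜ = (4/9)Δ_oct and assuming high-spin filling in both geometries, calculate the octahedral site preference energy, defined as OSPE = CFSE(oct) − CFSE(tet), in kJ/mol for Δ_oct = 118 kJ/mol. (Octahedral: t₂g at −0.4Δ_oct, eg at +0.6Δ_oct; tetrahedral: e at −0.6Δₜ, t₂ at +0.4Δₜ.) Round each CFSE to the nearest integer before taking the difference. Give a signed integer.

Octahedral (high-spin): t₂g⁴ eg², CFSE = 4(−0.4) + 2(+0.6) = -0.4Δ_oct = -0.4 × 118 = -47 kJ/mol.
Tetrahedral e³ t₂³ gives -0.6Δₜ = -0.6 × (4/9) × 118 = -31 kJ/mol.
OSPE = -47 − (-31) = -16 kJ/mol.

-16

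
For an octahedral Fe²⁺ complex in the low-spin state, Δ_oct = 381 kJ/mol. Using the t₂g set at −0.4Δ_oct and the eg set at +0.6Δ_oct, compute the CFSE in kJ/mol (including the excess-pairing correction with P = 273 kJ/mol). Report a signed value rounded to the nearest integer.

-368

Fe is in group 8, so Fe²⁺ is d⁶ (8 − 2 = 6).
The d⁶ electrons fill as t₂g⁶ eg⁰.
Orbital CFSE = 6(-0.4) + 0(0.6) = -2.4Δ_oct = -2.4 × 381 = -914 kJ/mol.
Pairing penalty: 3 pairs vs 1 in the high-spin reference → 2 extra × P = 546 kJ/mol.
Net CFSE = -914 + 546 = -368 kJ/mol.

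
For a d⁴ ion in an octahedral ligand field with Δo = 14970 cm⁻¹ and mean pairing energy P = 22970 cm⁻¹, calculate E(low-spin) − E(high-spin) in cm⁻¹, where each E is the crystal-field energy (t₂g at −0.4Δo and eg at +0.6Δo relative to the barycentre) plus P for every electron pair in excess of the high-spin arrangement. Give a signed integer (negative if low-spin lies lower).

High-spin d⁴ fills as t₂g³ eg¹ with CFSE 3(−0.4) + 1(+0.6) = -0.6Δo = -8982 cm⁻¹.
For low-spin the configuration is t₂g⁴ eg⁰: orbital energy -1.6 × 14970 = -23952 cm⁻¹, and 1 additional pair relative to high-spin adds 22970 cm⁻¹, giving -982 cm⁻¹.
The difference is -982 − (-8982) = 8000 cm⁻¹, so high-spin lies lower.

8000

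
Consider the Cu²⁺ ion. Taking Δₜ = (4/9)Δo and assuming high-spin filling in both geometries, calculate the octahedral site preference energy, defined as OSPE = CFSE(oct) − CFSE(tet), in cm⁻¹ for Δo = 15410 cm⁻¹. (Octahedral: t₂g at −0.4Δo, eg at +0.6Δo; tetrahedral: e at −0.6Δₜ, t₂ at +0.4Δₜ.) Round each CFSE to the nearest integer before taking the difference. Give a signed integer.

-6506

Group 11 minus oxidation state +2 gives a d⁹ configuration for Cu²⁺.
Octahedral (high-spin): t₂g⁶ eg³, CFSE = 6(−0.4) + 3(+0.6) = -0.6Δo = -0.6 × 15410 = -9246 cm⁻¹.
Tetrahedral: e⁴ t₂⁵, CFSE = 4(−0.6) + 5(+0.4) = -0.4Δₜ = -0.4 × (4/9) × 15410 = -2740 cm⁻¹.
OSPE = -9246 − (-2740) = -6506 cm⁻¹.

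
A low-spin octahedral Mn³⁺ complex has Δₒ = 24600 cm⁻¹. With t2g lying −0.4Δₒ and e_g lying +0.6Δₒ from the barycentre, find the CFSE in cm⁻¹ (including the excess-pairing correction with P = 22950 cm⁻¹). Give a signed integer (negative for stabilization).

Group 7 minus oxidation state +3 gives a d⁴ configuration for Mn³⁺.
Configuration: t2g^4 e_g^0.
Orbital CFSE = 4(-0.4) + 0(0.6) = -1.6Δₒ = -1.6 × 24600 = -39360 cm⁻¹.
Relative to high-spin t2g^3 e_g^1 (0 paired), the low-spin configuration has 1 additional pair, contributing +1 × 22950 = +22950 cm⁻¹.
Net CFSE = -39360 + 22950 = -16410 cm⁻¹.

-16410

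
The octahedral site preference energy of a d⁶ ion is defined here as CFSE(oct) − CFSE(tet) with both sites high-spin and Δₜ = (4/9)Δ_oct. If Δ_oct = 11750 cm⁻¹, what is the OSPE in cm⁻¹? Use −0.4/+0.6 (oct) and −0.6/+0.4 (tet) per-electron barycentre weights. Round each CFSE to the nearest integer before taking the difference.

Octahedral high-spin t₂g⁴ eg²: CFSE = -0.4 × 11750 = -4700 cm⁻¹.
Tetrahedral: e³ t₂³, CFSE = 3(−0.6) + 3(+0.4) = -0.6Δₜ = -0.6 × (4/9) × 11750 = -3133 cm⁻¹.
OSPE = CFSE(oct) − CFSE(tet) = -4700 − (-3133) = -1567 cm⁻¹.

-1567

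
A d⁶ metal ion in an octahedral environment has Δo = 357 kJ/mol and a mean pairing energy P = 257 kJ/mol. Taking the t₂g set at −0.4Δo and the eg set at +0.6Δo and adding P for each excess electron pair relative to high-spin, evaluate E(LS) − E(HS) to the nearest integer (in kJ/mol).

-200

High-spin: t₂g⁴ eg², CFSE = -0.4Δo = -143 kJ/mol.
Low-spin t₂g⁶ eg⁰ gives -2.4Δo = -857 kJ/mol, but forming 2 extra pairs costs 2P = 514 kJ/mol, so E(LS) = -857 + 514 = -343 kJ/mol.
Thus E(LS) − E(HS) = -200 kJ/mol.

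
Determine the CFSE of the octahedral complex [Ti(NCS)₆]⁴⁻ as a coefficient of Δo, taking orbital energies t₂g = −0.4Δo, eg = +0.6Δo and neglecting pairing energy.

-0.8 Δo

Each NCS⁻ contributes -1; 6 × (-1) = -6. With overall charge -4, Ti is in the +2 oxidation state.
Ti sits in group 4; removing 2 electrons leaves Ti²⁺ with 4 − 2 = 2 d electrons.
Configuration: t₂g² eg⁰.
CFSE = 2(-0.4Δo) + 0(0.6Δo) = -0.8Δo + 0.0Δo = -0.8Δo.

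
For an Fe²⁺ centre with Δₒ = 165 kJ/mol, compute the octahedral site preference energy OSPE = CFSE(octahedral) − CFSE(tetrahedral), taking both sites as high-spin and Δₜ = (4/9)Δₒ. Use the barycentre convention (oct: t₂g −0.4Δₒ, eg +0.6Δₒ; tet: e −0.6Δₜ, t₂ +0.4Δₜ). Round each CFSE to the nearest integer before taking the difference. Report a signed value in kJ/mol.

Fe is in group 8, so Fe²⁺ is d⁶ (8 − 2 = 6).
Octahedral high-spin t₂g⁴ eg²: CFSE = -0.4 × 165 = -66 kJ/mol.
Tetrahedral: e³ t₂³, CFSE = 3(−0.6) + 3(+0.4) = -0.6Δₜ = -0.6 × (4/9) × 165 = -44 kJ/mol.
Subtracting, OSPE = -66 − (-44) = -22 kJ/mol.

-22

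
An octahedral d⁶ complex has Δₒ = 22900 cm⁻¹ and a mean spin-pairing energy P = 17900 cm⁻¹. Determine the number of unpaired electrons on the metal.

0

Here Δₒ > P (22900 > 17900), so the low-spin state is favoured.
Filling d⁶ accordingly: t₂g⁶ eg⁰.
Unpaired electrons: 0.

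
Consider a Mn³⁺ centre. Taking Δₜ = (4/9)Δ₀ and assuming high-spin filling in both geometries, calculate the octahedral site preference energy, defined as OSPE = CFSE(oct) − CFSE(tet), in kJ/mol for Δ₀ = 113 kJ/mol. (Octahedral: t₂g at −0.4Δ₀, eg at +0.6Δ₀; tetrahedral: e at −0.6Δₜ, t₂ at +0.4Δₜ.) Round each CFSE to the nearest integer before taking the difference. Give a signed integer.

Mn³⁺: group 7, so d-count = 7 − 3 = 4.
Octahedral (high-spin): t₂g³ eg¹, CFSE = 3(−0.4) + 1(+0.6) = -0.6Δ₀ = -0.6 × 113 = -68 kJ/mol.
In a tetrahedral site the filling is e² t₂²: CFSE(tet) = -0.4Δₜ = -0.4 × (4/9)(113) = -20 kJ/mol.
Subtracting, OSPE = -68 − (-20) = -48 kJ/mol.

-48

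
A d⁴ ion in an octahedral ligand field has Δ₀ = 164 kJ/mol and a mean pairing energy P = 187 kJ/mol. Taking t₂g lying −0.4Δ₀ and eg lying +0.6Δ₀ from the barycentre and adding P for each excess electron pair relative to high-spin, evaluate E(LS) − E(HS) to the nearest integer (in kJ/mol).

23

High-spin: t₂g³ eg¹, CFSE = -0.6Δ₀ = -98 kJ/mol.
For low-spin the configuration is t₂g⁴ eg⁰: orbital energy -1.6 × 164 = -262 kJ/mol, and 1 additional pair relative to high-spin adds 187 kJ/mol, giving -75 kJ/mol.
Thus E(LS) − E(HS) = 23 kJ/mol.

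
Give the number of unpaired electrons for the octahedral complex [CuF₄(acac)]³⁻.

1

Ligand charges: 4×(-1) from F⁻ and 1×(-1) from acac⁻ sum to -5; with overall charge -3, Cu is +2.
Cu is in group 11, so Cu²⁺ is d⁹ (11 − 2 = 9).
Configuration: t2g^6 e_g^3, giving 1 unpaired electron.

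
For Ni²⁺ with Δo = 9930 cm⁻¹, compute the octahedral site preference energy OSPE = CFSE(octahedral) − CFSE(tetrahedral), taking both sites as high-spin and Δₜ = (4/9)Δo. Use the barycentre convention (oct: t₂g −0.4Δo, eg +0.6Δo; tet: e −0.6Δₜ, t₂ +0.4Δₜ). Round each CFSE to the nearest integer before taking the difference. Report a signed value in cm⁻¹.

-8385

Group 10 minus oxidation state +2 gives a d⁸ configuration for Ni²⁺.
In an octahedral site d⁸ (HS) is t2g^6 e_g^2, giving CFSE(oct) = -1.2Δo = -11916 cm⁻¹.
Tetrahedral e^4 t2^4 gives -0.8Δₜ = -0.8 × (4/9) × 9930 = -3531 cm⁻¹.
OSPE = CFSE(oct) − CFSE(tet) = -11916 − (-3531) = -8385 cm⁻¹.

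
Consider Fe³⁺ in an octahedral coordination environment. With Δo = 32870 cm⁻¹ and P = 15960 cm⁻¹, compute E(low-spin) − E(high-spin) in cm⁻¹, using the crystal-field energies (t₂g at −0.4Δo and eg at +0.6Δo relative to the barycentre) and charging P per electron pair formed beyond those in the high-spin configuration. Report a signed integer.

Fe³⁺: group 8, so d-count = 8 − 3 = 5.
In the high-spin limit (t₂g³ eg²) the orbital term is 0.0Δo = 0 cm⁻¹, with no excess pairing.
Low-spin: t₂g⁵ eg⁰, orbital CFSE = -2.0Δo = -65740 cm⁻¹; plus 2 excess pairs × P = +31920 cm⁻¹; total -33820 cm⁻¹.
Thus E(LS) − E(HS) = -33820 cm⁻¹.

-33820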